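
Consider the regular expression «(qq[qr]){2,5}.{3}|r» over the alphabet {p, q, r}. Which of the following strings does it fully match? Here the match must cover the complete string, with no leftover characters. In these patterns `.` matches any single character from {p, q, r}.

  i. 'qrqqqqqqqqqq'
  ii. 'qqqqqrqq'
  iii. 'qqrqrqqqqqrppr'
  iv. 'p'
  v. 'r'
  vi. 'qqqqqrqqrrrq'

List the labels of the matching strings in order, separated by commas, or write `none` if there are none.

i → no match
ii → no match
iii → no match
iv → no match
v → match
vi → match

v, vi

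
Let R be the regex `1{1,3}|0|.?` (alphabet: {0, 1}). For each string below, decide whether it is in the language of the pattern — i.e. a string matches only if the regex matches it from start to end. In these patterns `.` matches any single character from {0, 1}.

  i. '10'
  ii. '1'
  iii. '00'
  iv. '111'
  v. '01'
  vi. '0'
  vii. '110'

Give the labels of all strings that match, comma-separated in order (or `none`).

ii, iv, vi

i. '10' → no match
ii. '1' → match
iii. '00' → no match
iv. '111' → match
v. '01' → no match
vi. '0' → match
vii. '110' → no match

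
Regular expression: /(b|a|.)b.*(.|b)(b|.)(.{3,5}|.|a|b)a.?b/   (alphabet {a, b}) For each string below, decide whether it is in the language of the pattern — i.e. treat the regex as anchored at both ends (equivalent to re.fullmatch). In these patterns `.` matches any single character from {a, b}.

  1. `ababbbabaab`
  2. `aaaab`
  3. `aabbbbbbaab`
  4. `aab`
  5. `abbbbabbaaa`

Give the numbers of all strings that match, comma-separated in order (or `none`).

1

1 → match
2 → no match
3 → no match
4 → no match
5 → no match — must end with `b`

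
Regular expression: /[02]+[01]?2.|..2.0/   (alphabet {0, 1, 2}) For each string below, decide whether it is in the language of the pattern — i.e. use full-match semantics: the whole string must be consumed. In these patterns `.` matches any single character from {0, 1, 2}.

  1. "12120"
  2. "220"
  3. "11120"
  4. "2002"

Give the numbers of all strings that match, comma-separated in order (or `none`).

2

1 → no match
2 → match
3 → no match
4 → no match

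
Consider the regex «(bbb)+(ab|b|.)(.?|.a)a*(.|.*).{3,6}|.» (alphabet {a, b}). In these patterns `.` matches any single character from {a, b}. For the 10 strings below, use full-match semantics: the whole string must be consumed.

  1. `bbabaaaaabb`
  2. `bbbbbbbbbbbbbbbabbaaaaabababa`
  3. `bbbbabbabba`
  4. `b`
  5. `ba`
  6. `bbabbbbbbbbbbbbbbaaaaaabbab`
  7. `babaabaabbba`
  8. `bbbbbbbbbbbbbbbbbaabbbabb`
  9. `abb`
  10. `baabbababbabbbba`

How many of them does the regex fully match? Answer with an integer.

4

1 → no match
2 → match
3 → match
4 → match
5 → no match
6 → no match
7 → no match
8 → match
9 → no match
10 → no match
Total matched: 4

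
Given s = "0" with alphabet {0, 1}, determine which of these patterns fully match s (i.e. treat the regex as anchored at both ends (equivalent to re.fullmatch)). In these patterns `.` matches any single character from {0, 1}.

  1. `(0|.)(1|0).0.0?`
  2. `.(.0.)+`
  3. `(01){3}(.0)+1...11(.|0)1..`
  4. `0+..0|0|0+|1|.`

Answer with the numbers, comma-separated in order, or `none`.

4

1 → no match
2 → no match
3 → no match — must start with "01"
4 → match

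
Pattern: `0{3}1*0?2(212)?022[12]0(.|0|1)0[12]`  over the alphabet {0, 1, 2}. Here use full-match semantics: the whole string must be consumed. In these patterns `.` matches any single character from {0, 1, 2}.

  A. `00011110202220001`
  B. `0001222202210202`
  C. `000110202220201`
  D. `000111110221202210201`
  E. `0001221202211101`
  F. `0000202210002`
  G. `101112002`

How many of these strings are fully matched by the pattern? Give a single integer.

A → match
B → no match
C → match
D → match
E → no match
F → match
G. `101112002` → no match — must start with `0`
Total matched: 4

4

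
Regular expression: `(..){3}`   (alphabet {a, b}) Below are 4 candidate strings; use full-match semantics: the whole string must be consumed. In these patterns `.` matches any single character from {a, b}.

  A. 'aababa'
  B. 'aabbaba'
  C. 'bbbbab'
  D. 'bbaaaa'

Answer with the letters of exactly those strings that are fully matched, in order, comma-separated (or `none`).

A, C, D

A → match
B → no match
C → match
D → match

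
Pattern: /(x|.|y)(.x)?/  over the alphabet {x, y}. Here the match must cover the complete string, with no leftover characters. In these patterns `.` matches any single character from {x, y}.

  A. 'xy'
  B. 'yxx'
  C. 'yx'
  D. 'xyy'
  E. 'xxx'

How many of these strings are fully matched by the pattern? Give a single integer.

2

A → no match
B → match
C → no match
D → no match
E → match
Total matched: 2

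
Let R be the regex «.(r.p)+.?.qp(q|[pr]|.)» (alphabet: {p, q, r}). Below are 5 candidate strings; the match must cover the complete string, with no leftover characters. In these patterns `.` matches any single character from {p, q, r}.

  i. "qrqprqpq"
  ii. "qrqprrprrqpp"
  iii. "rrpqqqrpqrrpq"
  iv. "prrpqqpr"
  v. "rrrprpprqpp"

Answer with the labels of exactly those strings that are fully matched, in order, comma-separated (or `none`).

i, ii, iv, v

i. "qrqprqpq" → match
ii. "qrqprrprrqpp" → match
iii → no match
iv. "prrpqqpr" → match
v. "rrrprpprqpp" → match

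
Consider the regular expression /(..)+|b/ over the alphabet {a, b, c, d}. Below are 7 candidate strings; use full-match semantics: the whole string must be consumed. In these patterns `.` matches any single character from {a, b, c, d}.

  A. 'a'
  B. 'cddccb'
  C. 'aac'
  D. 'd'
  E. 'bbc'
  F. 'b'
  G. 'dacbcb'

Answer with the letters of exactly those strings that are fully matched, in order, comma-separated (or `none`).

A → no match
B → match
C → no match
D → no match
E → no match
F → match
G → match

B, F, G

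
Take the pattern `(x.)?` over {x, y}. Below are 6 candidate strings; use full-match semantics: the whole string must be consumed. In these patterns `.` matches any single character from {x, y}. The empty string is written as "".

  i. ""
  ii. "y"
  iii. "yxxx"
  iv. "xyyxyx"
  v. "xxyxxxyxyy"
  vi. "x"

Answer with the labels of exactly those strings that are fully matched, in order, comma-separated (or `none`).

i

i. "" → match
ii. "y" → no match
iii. "yxxx" → no match
iv. "xyyxyx" → no match
v. "xxyxxxyxyy" → no match
vi. "x" → no match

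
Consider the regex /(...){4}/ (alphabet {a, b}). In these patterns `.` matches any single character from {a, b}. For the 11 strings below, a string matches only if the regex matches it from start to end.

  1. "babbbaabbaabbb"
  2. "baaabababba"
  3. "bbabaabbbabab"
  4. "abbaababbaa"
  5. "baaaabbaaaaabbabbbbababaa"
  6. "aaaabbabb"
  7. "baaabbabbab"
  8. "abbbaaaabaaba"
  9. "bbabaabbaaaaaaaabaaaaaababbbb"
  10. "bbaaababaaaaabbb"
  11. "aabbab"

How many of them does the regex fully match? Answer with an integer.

1 → no match
2. "baaabababba" → no match
3 → no match
4. "abbaababbaa" → no match
5 → no match
6. "aaaabbabb" → no match
7. "baaabbabbab" → no match
8 → no match
9 → no match
10 → no match
11. "aabbab" → no match
Total matched: 0

0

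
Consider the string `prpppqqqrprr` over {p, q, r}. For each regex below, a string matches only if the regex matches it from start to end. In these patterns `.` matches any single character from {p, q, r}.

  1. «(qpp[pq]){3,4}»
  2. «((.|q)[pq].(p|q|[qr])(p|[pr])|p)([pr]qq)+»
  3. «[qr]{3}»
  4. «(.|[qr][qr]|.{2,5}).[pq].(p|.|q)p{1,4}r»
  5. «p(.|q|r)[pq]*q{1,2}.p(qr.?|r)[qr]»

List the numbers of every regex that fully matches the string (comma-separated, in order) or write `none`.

5

1 → no match — must start with `qpp`
2 → no match — must end with `qq`
3 → no match
4 → no match — must end with `pr`
5 → match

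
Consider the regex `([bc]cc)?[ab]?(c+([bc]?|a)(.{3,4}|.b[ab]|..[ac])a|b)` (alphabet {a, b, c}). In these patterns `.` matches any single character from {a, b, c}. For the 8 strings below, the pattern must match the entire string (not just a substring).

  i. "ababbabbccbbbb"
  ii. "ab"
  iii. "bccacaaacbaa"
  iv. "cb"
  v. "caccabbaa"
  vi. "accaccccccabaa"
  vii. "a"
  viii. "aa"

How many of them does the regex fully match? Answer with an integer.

1

i → no match
ii → match
iii → no match
iv → no match
v → no match
vi → no match
vii → no match
viii → no match
Total matched: 1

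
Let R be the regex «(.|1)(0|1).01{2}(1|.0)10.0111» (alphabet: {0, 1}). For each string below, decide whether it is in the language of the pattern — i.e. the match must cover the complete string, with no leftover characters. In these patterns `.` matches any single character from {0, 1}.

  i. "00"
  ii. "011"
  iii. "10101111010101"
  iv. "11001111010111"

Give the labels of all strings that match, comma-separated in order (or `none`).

i. "00" → no match — must end with "0111"
ii. "011" → no match — must end with "0111"
iii → no match — must end with "0111"
iv → match

iv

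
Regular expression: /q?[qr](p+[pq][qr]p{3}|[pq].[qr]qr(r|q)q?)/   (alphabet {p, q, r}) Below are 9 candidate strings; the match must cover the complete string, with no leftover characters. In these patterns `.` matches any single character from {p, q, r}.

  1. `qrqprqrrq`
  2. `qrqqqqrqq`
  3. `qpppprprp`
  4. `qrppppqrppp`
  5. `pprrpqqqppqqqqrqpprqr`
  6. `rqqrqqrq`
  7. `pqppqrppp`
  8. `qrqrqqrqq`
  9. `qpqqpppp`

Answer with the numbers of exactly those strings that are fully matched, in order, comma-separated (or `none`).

1, 2, 4, 8

1 → match
2 → match
3 → no match
4 → match
5 → no match
6 → no match
7 → no match
8 → match
9 → no match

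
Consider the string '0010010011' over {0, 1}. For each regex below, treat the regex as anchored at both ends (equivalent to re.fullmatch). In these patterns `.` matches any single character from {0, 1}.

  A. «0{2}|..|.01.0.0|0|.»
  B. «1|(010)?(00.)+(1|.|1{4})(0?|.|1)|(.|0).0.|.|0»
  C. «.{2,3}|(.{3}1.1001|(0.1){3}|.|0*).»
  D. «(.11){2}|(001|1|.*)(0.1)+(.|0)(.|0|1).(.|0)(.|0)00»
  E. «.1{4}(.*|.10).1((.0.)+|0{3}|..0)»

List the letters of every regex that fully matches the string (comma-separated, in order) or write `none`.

B, C

A → no match
B → match
C → match
D → no match
E → no match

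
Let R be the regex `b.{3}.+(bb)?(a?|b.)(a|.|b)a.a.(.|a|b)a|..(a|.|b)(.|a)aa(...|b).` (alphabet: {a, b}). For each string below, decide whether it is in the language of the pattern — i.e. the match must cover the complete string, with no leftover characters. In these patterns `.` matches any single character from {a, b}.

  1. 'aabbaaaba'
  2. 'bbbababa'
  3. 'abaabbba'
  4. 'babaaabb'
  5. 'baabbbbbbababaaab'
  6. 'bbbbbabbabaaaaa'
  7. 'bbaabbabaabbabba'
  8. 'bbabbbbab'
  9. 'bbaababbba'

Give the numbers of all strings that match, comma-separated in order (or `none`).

4

1 → no match
2 → no match
3 → no match
4 → match
5 → no match
6 → no match
7 → no match
8 → no match
9 → no match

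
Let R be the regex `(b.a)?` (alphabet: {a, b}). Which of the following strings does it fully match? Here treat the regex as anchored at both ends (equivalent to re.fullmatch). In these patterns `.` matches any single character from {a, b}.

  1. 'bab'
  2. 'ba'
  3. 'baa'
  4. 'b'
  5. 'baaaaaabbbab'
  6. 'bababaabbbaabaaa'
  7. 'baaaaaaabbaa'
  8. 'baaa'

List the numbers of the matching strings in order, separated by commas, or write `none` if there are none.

1 → no match
2 → no match
3 → match
4 → no match
5 → no match
6 → no match
7 → no match
8 → no match

3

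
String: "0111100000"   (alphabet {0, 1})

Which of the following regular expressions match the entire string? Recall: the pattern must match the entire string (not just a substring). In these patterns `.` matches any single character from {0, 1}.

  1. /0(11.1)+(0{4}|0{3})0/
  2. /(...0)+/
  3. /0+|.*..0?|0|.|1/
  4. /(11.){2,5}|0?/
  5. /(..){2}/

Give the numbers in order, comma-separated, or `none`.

1 → match
2 → no match
3 → match
4 → no match
5 → no match

1, 3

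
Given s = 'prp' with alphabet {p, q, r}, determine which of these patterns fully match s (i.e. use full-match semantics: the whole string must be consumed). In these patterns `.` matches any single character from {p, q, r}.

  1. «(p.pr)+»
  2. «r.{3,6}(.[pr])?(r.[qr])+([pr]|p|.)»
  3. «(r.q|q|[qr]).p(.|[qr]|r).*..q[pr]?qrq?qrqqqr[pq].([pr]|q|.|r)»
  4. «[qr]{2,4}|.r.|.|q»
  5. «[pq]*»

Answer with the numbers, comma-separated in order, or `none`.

4

1 → no match — must end with 'pr'
2 → no match — must start with 'r'
3 → no match
4 → match
5 → no match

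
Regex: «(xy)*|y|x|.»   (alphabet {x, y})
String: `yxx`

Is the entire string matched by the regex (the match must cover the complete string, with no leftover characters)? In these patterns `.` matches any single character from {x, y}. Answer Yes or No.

No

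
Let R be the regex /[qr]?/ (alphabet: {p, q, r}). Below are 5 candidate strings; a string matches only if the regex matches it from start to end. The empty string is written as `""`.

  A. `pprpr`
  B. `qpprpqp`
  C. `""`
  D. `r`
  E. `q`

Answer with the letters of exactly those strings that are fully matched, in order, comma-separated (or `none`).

A → no match
B → no match
C → match
D → match
E → match

C, D, E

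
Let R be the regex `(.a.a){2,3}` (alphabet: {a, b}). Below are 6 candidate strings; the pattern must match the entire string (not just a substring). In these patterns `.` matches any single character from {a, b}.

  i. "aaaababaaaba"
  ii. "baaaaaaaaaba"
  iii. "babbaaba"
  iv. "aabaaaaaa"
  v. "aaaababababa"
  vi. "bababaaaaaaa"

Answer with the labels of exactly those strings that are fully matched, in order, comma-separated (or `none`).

i. "aaaababaaaba" → match
ii. "baaaaaaaaaba" → match
iii. "babbaaba" → no match
iv. "aabaaaaaa" → no match
v. "aaaababababa" → match
vi. "bababaaaaaaa" → match

i, ii, v, vi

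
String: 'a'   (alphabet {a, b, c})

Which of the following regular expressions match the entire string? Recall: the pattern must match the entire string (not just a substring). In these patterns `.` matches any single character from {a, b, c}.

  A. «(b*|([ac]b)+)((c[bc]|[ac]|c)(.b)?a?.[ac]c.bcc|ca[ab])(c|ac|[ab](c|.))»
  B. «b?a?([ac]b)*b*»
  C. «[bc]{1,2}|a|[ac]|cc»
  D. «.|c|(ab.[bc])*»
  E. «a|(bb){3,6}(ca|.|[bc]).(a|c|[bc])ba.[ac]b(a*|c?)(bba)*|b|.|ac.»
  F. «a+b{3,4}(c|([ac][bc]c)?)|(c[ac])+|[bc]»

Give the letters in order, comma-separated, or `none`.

A → no match
B → match
C → match
D → match
E → match
F → no match

B, C, D, E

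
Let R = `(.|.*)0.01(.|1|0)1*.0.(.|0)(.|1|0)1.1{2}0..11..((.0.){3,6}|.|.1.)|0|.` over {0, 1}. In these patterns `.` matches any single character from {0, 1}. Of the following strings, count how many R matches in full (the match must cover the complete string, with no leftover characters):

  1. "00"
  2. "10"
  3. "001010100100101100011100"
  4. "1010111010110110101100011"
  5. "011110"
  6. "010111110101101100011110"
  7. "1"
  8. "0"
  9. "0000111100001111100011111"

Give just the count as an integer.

6

1 → no match
2 → no match
3 → match
4 → match
5 → no match
6 → match
7 → match
8 → match
9 → match
Total matched: 6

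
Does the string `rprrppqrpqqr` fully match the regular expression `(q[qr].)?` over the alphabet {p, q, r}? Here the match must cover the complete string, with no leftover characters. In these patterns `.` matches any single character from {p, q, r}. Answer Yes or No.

No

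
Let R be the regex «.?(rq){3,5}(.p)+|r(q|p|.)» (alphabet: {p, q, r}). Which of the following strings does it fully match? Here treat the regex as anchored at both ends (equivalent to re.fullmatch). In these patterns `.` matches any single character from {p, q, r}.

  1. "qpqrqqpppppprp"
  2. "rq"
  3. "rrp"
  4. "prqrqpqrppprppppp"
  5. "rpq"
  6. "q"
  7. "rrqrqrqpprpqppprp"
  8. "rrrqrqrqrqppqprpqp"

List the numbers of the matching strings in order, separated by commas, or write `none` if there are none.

2, 7

1 → no match
2 → match
3 → no match
4 → no match
5 → no match
6 → no match
7 → match
8 → no match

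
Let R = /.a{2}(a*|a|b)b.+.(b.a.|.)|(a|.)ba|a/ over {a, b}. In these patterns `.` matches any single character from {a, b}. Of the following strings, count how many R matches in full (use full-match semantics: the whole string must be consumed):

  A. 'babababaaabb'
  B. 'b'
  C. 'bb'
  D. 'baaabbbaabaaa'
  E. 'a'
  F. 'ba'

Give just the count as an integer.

A → no match
B → no match
C → no match
D → match
E → match
F → no match
Total matched: 2

2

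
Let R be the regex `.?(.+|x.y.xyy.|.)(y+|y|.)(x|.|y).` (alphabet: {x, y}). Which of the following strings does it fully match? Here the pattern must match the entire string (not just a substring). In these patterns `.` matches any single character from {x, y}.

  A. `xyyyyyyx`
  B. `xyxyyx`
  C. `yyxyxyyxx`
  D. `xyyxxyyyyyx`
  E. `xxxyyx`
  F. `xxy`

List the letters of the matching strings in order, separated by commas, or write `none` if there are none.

A → match
B → match
C → match
D → match
E → match
F → no match

A, B, C, D, E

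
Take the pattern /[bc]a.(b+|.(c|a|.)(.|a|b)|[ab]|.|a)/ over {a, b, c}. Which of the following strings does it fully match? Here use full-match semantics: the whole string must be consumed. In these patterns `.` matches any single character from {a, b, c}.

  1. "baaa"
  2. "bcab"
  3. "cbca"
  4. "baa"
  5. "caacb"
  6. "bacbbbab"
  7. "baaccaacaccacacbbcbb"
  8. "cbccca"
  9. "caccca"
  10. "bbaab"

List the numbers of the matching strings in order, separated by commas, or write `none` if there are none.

1, 9

1 → match
2 → no match
3 → no match
4 → no match
5 → no match
6 → no match
7 → no match
8 → no match
9 → match
10 → no match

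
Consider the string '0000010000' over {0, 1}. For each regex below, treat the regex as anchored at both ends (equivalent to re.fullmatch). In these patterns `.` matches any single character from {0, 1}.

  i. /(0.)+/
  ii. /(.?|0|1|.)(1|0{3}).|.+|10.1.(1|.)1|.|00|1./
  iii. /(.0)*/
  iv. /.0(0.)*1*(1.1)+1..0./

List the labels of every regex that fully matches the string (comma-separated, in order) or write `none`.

i, ii

i → match
ii → match
iii → no match
iv → no match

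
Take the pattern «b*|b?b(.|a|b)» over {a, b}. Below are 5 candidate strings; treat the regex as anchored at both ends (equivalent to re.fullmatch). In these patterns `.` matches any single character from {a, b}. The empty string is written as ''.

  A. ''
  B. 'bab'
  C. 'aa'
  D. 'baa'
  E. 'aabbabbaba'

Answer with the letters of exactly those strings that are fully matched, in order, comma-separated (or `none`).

A

A → match
B → no match
C → no match
D → no match
E → no match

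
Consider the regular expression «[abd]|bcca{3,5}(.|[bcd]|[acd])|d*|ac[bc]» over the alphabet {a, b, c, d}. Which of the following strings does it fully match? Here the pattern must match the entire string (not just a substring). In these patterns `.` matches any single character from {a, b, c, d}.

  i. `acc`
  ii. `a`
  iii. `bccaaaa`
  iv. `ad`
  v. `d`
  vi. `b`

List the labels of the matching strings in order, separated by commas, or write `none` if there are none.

i → match
ii → match
iii → match
iv → no match
v → match
vi → match

i, ii, iii, v, vi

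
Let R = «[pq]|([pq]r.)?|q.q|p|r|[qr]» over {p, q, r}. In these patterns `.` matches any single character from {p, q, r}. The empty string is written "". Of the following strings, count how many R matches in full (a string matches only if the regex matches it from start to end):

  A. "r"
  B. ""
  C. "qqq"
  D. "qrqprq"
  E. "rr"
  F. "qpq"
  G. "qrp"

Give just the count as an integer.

A → match
B → match
C → match
D → no match
E → no match
F → match
G → match
Total matched: 5

5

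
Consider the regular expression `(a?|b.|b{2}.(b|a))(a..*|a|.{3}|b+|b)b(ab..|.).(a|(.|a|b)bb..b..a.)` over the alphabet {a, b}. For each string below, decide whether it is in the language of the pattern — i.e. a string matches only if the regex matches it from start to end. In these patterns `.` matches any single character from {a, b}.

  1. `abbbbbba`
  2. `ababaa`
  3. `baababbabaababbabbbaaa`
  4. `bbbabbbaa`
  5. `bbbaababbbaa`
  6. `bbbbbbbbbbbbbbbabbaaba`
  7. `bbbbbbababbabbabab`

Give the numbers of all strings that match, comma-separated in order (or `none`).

1 → match
2 → no match
3 → match
4 → match
5 → match
6 → no match
7 → match

1, 3, 4, 5, 7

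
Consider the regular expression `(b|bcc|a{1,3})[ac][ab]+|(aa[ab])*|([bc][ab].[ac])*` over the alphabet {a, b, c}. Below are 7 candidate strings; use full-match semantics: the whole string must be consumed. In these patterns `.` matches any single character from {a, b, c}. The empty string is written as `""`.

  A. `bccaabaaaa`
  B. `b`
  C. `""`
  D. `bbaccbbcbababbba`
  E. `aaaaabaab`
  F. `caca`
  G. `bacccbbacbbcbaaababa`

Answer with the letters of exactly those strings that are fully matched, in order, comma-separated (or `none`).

A, C, D, E, F, G

A → match
B → no match
C → match
D → match
E → match
F → match
G → match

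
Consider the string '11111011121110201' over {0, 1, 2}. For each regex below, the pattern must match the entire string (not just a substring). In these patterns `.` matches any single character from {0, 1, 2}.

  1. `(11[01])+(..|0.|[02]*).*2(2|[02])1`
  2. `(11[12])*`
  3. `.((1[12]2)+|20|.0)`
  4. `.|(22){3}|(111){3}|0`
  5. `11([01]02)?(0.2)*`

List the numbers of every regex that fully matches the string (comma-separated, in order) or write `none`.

1 → match
2 → no match
3 → no match
4 → no match
5 → no match

1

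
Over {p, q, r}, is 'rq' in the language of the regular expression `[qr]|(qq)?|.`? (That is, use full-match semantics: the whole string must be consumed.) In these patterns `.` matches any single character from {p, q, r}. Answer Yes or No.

No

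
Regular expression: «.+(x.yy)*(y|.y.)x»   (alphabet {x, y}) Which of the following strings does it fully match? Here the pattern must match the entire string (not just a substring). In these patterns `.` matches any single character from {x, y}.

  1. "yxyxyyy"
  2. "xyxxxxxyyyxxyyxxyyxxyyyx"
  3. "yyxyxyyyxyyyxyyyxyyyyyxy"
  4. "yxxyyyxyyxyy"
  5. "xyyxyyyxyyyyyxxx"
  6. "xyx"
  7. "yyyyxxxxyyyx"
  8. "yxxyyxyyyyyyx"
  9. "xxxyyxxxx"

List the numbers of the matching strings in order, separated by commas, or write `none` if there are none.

1. "yxyxyyy" → no match — must end with "x"
2 → match
3 → no match — must end with "x"
4. "yxxyyyxyyxyy" → no match — must end with "x"
5 → no match
6. "xyx" → match
7. "yyyyxxxxyyyx" → match
8 → match
9. "xxxyyxxxx" → no match

2, 6, 7, 8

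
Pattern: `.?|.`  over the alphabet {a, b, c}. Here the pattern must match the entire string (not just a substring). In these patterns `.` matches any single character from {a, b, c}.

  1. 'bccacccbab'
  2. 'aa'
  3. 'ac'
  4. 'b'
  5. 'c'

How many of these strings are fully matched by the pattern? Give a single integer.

2

1 → no match
2 → no match
3 → no match
4 → match
5 → match
Total matched: 2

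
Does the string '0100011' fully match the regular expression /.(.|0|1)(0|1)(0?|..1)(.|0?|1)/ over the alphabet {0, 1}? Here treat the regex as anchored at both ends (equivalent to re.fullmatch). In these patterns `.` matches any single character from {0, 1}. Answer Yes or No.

Yes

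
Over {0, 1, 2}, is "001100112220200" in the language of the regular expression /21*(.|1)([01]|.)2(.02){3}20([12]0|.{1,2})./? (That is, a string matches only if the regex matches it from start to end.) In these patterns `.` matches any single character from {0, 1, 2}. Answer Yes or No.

Every match must start with "2", but "001100112220200" does not.

No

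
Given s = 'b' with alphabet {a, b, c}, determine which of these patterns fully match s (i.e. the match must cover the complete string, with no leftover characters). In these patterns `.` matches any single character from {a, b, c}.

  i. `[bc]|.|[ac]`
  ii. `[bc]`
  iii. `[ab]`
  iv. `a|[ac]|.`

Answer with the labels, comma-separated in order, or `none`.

i, ii, iii, iv

i → match
ii → match
iii → match
iv → match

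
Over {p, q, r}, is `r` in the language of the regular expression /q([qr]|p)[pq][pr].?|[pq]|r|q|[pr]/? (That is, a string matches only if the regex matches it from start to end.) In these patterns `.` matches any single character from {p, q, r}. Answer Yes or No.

Yes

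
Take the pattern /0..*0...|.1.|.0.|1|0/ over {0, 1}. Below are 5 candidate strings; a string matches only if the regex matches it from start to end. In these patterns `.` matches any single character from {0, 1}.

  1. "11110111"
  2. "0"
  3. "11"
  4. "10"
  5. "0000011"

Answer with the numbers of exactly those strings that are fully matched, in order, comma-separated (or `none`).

2, 5

1 → no match
2 → match
3 → no match
4 → no match
5 → match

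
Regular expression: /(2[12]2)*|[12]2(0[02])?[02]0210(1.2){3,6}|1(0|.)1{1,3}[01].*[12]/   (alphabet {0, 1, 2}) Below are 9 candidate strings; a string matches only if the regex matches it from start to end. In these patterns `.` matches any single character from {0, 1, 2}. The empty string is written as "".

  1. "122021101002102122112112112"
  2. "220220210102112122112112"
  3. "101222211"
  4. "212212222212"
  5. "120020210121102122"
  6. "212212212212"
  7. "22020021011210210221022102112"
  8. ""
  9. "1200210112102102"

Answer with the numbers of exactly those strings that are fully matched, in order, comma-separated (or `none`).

1 → no match
2 → match
3 → no match
4 → match
5 → no match
6 → match
7 → no match
8 → match
9 → match

2, 4, 6, 8, 9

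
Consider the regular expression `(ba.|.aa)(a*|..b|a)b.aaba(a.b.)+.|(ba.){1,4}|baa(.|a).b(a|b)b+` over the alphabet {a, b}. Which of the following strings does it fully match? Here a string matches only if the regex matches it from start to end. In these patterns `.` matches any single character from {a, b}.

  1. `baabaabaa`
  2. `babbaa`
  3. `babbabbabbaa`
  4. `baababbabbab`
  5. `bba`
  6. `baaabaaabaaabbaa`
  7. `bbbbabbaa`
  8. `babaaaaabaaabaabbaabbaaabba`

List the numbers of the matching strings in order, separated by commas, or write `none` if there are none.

1, 2, 3, 4, 8

1 → match
2 → match
3 → match
4 → match
5 → no match
6 → no match
7 → no match
8 → match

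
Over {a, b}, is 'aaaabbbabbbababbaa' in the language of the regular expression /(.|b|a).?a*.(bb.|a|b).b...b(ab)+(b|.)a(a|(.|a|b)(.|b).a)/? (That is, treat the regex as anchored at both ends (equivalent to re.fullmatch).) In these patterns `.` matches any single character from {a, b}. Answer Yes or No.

Yes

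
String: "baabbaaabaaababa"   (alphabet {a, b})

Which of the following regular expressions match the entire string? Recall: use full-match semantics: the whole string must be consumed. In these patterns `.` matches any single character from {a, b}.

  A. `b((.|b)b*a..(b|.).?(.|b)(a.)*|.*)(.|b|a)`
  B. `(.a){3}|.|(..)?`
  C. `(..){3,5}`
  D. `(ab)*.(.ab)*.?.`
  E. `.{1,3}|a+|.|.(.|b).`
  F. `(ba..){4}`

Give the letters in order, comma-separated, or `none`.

A → match
B → no match
C → no match
D → no match
E → no match
F → match

A, F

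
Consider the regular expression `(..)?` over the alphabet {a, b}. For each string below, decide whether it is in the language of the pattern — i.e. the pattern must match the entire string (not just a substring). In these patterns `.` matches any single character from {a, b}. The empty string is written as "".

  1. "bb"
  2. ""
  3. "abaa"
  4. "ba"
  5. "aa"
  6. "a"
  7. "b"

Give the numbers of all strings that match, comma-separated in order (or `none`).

1, 2, 4, 5

1 → match
2 → match
3 → no match
4 → match
5 → match
6 → no match
7 → no match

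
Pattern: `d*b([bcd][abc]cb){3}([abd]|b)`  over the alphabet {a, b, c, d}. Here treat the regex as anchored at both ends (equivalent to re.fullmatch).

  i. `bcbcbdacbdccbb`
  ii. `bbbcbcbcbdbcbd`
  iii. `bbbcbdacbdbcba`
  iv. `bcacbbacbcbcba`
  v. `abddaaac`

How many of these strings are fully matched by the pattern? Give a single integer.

4

i → match
ii → match
iii → match
iv → match
v → no match
Total matched: 4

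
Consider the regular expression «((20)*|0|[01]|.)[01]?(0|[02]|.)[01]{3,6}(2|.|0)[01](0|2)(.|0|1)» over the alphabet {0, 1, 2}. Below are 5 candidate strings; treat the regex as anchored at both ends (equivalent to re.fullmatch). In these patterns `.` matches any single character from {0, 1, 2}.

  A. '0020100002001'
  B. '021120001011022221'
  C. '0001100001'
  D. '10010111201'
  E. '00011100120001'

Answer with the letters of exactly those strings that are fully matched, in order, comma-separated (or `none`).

A, C

A → match
B → no match
C → match
D → no match
E → no match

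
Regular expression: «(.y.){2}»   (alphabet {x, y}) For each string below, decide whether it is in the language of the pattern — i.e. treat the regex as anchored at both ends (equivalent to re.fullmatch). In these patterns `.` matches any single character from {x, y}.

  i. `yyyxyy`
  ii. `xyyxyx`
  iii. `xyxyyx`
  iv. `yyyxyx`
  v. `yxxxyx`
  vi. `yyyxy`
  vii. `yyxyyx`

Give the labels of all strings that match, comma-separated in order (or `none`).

i, ii, iii, iv, vii

i. `yyyxyy` → match
ii. `xyyxyx` → match
iii. `xyxyyx` → match
iv. `yyyxyx` → match
v. `yxxxyx` → no match
vi. `yyyxy` → no match
vii. `yyxyyx` → match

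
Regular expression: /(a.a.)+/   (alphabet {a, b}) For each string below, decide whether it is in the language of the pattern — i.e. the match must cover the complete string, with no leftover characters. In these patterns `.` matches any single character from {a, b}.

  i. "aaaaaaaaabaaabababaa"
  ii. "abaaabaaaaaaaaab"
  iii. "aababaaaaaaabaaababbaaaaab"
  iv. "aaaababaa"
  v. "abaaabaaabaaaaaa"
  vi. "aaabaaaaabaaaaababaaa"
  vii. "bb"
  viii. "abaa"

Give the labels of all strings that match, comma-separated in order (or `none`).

i, ii, v, viii

i → match
ii → match
iii → no match
iv → no match
v → match
vi → no match
vii → no match — must start with "a"
viii → match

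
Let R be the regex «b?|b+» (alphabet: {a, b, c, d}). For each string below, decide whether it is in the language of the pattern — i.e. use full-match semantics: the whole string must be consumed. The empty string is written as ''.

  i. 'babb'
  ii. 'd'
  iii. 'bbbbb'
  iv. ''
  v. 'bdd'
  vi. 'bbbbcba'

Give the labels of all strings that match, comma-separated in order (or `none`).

i → no match
ii → no match
iii → match
iv → match
v → no match
vi → no match

iii, iv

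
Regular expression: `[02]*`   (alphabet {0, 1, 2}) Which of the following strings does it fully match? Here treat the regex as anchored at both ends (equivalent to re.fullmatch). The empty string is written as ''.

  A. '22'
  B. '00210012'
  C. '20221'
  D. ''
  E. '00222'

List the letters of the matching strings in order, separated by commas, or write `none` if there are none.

A. '22' → match
B. '00210012' → no match
C. '20221' → no match
D. '' → match
E. '00222' → match

A, D, E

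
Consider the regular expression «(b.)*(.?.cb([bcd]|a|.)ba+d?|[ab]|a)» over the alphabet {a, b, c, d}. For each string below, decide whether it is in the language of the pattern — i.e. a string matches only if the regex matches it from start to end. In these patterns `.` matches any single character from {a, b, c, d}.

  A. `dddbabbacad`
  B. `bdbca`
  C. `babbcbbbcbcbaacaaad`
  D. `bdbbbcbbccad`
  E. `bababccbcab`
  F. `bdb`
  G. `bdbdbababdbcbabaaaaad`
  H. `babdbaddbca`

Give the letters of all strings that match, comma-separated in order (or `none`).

A → no match
B → match
C → no match
D → no match
E → no match
F → match
G → match
H → no match

B, F, G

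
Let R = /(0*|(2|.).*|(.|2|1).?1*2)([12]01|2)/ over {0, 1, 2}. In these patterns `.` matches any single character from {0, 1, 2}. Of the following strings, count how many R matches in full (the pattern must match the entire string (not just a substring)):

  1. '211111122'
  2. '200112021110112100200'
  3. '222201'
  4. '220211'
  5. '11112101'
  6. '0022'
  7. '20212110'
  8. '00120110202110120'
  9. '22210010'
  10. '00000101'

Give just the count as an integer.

5

1 → match
2 → no match
3 → match
4 → no match
5 → match
6 → match
7 → no match
8 → no match
9 → no match
10 → match
Total matched: 5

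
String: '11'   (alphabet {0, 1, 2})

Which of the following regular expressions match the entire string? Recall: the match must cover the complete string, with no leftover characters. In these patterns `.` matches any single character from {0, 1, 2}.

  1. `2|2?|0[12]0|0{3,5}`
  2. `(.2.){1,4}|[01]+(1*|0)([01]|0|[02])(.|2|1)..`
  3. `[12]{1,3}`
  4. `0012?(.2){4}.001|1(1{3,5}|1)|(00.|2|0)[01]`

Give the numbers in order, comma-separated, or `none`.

1 → no match
2 → no match
3 → match
4 → match

3, 4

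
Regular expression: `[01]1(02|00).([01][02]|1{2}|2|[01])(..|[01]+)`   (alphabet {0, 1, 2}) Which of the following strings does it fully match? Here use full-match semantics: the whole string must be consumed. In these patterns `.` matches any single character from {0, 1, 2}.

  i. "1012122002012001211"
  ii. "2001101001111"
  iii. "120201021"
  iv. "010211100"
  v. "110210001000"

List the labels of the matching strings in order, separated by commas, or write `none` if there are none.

iv, v

i → no match
ii → no match
iii → no match
iv → match
v → match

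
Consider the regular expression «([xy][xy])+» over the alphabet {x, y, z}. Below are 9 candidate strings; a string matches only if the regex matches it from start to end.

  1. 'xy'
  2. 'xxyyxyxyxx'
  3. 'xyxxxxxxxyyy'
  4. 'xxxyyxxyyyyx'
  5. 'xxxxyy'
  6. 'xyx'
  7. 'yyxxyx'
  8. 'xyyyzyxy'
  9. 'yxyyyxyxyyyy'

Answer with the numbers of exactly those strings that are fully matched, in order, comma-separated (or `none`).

1, 2, 3, 4, 5, 7, 9

1 → match
2 → match
3 → match
4 → match
5 → match
6 → no match
7 → match
8 → no match
9 → match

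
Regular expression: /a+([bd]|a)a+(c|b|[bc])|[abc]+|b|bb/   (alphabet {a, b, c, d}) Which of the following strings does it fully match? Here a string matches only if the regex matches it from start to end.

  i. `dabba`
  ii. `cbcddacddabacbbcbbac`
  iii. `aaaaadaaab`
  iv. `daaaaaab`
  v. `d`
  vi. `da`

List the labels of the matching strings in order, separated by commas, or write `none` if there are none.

iii

i → no match
ii → no match
iii → match
iv → no match
v → no match
vi → no match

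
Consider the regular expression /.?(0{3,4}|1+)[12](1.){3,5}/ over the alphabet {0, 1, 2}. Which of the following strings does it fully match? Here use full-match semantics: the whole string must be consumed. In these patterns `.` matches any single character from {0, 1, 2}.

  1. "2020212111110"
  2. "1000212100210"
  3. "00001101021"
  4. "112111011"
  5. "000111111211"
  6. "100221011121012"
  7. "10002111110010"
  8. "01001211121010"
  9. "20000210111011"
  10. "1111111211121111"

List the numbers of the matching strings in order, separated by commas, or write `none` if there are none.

1 → no match
2 → no match
3 → no match
4 → match
5 → match
6 → no match
7 → no match
8 → no match
9 → match
10 → match

4, 5, 9, 10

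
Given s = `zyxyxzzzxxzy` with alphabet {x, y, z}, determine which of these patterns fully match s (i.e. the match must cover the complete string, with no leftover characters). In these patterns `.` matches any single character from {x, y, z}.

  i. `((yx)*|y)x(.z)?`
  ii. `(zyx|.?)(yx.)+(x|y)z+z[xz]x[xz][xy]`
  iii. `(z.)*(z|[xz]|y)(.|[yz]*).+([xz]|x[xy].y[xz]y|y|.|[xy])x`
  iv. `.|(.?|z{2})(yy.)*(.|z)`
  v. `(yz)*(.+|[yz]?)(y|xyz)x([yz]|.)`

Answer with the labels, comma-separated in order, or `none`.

ii

i → no match
ii → match
iii → no match — must end with `x`
iv → no match
v → no match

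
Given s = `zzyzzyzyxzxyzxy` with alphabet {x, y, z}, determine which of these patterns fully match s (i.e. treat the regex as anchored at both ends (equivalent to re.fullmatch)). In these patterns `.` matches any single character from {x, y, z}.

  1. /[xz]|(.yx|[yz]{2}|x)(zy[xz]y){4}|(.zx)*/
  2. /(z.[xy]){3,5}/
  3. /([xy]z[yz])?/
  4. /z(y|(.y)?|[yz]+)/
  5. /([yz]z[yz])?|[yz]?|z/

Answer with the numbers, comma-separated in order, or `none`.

1 → no match
2 → match
3 → no match
4 → no match
5 → no match

2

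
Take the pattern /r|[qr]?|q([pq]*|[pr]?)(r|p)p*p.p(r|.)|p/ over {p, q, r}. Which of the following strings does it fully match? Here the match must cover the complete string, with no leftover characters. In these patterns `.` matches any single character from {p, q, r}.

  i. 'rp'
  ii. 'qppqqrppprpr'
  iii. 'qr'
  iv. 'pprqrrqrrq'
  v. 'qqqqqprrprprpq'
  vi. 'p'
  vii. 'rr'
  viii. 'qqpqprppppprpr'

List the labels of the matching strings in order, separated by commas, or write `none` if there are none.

ii, vi, viii

i → no match
ii → match
iii → no match
iv → no match
v → no match
vi → match
vii → no match
viii → match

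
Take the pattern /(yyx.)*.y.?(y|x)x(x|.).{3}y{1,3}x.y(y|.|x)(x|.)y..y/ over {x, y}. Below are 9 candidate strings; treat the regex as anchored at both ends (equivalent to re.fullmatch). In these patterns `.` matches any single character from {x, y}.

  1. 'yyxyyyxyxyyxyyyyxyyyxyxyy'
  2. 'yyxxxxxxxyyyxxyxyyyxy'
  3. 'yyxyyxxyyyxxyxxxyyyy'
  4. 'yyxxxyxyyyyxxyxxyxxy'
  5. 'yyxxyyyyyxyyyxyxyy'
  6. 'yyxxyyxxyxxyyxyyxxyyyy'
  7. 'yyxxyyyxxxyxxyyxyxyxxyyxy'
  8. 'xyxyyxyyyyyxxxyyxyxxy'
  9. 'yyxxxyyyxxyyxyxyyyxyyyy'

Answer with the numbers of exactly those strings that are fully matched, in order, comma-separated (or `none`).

1 → match
2 → match
3 → no match
4 → match
5 → match
6 → match
7 → no match
8 → no match
9 → match

1, 2, 4, 5, 6, 9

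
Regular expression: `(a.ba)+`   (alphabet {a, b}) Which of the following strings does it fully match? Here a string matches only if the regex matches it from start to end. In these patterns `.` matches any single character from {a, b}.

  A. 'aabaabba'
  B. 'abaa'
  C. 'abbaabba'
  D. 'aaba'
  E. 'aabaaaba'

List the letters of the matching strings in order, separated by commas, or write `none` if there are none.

A → match
B → no match — must end with 'ba'
C → match
D → match
E → match

A, C, D, E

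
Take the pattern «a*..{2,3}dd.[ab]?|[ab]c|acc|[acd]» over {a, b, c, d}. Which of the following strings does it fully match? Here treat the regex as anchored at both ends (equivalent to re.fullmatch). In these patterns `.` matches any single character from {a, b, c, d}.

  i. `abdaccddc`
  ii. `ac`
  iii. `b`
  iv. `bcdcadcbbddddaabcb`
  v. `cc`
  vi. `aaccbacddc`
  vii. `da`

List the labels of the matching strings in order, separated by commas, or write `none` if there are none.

ii

i → no match
ii → match
iii → no match
iv → no match
v → no match
vi → no match
vii → no match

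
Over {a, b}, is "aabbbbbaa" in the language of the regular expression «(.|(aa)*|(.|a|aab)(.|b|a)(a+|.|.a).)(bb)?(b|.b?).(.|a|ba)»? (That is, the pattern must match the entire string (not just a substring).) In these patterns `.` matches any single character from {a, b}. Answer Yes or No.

Yes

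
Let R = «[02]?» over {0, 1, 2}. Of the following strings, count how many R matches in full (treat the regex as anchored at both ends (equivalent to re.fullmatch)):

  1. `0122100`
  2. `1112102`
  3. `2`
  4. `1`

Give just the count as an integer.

1

1 → no match
2 → no match
3 → match
4 → no match
Total matched: 1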